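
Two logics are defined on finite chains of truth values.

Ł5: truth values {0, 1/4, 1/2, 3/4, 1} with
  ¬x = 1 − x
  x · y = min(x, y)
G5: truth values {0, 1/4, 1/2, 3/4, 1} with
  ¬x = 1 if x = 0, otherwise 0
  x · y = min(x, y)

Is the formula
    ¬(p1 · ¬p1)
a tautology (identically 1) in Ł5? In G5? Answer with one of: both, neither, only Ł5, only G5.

only G5

In Ł5: at p1 = 1/4 the value is 3/4 — not a tautology.
In G5: every assignment gives 1 — tautology.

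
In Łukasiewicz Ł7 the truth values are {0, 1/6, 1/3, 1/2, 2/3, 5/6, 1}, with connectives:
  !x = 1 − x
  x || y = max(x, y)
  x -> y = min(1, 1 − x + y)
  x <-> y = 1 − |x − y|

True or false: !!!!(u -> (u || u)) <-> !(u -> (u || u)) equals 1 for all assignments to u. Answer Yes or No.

No

Counterexample: take u = 0.
u || u = 0 || 0 = 0
u -> (u || u) = 0 -> 0 = 1
!(u -> (u || u)) = !1 = 0
!!(u -> (u || u)) = !0 = 1
!!!(u -> (u || u)) = !1 = 0
!!!!(u -> (u || u)) = !0 = 1
u || u = 0 || 0 = 0
u -> (u || u) = 0 -> 0 = 1
!(u -> (u || u)) = !1 = 0
!!!!(u -> (u || u)) <-> !(u -> (u || u)) = 1 <-> 0 = 0
This gives 0 ≠ 1.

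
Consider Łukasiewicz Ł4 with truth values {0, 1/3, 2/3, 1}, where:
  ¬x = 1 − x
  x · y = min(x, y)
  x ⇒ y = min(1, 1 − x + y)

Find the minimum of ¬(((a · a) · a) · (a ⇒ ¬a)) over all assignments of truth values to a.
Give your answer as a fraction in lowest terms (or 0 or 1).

1/3

Take a = 2/3:
a · a = 2/3 · 2/3 = 2/3
(a · a) · a = 2/3 · 2/3 = 2/3
¬a = ¬2/3 = 1/3
a ⇒ ¬a = 2/3 ⇒ 1/3 = 2/3
((a · a) · a) · (a ⇒ ¬a) = 2/3 · 2/3 = 2/3
¬(((a · a) · a) · (a ⇒ ¬a)) = ¬2/3 = 1/3
No assignment yields a value below 1/3, so this is the minimum.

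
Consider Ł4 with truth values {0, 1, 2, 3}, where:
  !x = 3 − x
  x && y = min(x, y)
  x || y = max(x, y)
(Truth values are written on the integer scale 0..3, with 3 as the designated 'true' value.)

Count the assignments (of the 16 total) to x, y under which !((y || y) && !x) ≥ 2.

x = 0, y = 0 ↦ 3  ≥
x = 0, y = 1 ↦ 2  ≥
x = 0, y = 2 ↦ 1  <
x = 0, y = 3 ↦ 0  <
x = 1, y = 0 ↦ 3  ≥
x = 1, y = 1 ↦ 2  ≥
x = 1, y = 2 ↦ 1  <
x = 1, y = 3 ↦ 1  <
x = 2, y = 0 ↦ 3  ≥
x = 2, y = 1 ↦ 2  ≥
x = 2, y = 2 ↦ 2  ≥
x = 2, y = 3 ↦ 2  ≥
x = 3, y = 0 ↦ 3  ≥
x = 3, y = 1 ↦ 3  ≥
x = 3, y = 2 ↦ 3  ≥
x = 3, y = 3 ↦ 3  ≥
So 12 of the 16 assignments meet the threshold.

12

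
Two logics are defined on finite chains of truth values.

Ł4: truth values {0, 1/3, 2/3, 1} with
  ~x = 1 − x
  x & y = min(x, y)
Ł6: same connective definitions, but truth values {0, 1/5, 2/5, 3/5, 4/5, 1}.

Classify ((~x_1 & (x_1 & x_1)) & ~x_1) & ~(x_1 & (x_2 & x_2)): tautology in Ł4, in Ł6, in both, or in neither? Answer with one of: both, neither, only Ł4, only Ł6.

In Ł4: at x_1 = 0, x_2 = 0 the value is 0 — not a tautology.
In Ł6: at x_1 = 0, x_2 = 0 the value is 0 — not a tautology.

neither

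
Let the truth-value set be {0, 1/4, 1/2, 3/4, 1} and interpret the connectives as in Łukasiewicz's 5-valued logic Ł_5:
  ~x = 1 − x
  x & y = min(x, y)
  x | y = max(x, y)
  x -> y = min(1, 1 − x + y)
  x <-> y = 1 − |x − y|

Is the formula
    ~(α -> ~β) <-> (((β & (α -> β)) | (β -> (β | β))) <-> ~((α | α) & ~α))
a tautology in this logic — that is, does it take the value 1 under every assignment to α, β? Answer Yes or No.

Counterexample: take α = 0, β = 0.
~β = ~0 = 1
α -> ~β = 0 -> 1 = 1
~(α -> ~β) = ~1 = 0
α -> β = 0 -> 0 = 1
β & (α -> β) = 0 & 1 = 0
β | β = 0 | 0 = 0
β -> (β | β) = 0 -> 0 = 1
(β & (α -> β)) | (β -> (β | β)) = 0 | 1 = 1
α | α = 0 | 0 = 0
~α = ~0 = 1
(α | α) & ~α = 0 & 1 = 0
~((α | α) & ~α) = ~0 = 1
((β & (α -> β)) | (β -> (β | β))) <-> ~((α | α) & ~α) = 1 <-> 1 = 1
~(α -> ~β) <-> (((β & (α -> β)) | (β -> (β | β))) <-> ~((α | α) & ~α)) = 0 <-> 1 = 0
This gives 0 ≠ 1.

No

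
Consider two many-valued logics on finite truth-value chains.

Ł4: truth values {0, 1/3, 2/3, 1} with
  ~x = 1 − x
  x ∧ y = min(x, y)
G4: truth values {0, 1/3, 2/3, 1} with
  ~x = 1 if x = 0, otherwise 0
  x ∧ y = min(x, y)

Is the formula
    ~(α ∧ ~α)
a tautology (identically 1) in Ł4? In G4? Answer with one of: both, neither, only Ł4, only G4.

In Ł4: at α = 1/3 the value is 2/3 — not a tautology.
In G4: every assignment gives 1 — tautology.

only G4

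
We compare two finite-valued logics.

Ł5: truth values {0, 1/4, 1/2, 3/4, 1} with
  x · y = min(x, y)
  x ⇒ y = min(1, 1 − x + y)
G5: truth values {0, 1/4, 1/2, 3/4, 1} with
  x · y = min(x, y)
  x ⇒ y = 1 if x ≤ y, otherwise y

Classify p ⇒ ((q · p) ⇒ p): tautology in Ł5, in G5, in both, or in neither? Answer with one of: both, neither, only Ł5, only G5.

In Ł5: every assignment gives 1 — tautology.
In G5: every assignment gives 1 — tautology.

both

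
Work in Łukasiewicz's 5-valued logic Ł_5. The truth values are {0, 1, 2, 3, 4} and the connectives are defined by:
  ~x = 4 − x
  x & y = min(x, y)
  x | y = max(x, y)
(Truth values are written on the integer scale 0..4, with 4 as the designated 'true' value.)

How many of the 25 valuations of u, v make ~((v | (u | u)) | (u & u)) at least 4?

value 4: 1 assignment (counts)
value 3: 3 assignments
value 2: 5 assignments
value 1: 7 assignments
value 0: 9 assignments
So 1 of the 25 assignments meets the threshold.

1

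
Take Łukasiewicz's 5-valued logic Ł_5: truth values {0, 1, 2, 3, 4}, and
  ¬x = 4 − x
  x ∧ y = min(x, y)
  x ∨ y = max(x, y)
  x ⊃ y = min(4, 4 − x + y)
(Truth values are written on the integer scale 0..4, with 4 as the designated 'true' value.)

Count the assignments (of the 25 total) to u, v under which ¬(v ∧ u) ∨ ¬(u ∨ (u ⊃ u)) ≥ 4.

9

value 4: 9 assignments (counts)
value 3: 7 assignments
value 2: 5 assignments
value 1: 3 assignments
value 0: 1 assignment
So 9 of the 25 assignments meet the threshold.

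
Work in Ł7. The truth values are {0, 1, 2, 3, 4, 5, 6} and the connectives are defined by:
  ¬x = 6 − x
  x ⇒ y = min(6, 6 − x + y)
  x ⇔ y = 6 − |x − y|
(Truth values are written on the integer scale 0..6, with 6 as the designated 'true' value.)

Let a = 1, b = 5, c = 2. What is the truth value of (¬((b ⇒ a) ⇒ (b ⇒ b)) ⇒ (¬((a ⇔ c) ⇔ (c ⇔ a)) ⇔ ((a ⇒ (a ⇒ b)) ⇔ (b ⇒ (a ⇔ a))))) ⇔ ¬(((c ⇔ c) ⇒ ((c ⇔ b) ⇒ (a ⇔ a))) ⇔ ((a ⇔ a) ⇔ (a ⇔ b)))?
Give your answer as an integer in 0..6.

b ⇒ a = 5 ⇒ 1 = 2
b ⇒ b = 5 ⇒ 5 = 6
(b ⇒ a) ⇒ (b ⇒ b) = 2 ⇒ 6 = 6
¬((b ⇒ a) ⇒ (b ⇒ b)) = ¬6 = 0
a ⇔ c = 1 ⇔ 2 = 5
c ⇔ a = 2 ⇔ 1 = 5
(a ⇔ c) ⇔ (c ⇔ a) = 5 ⇔ 5 = 6
¬((a ⇔ c) ⇔ (c ⇔ a)) = ¬6 = 0
a ⇒ b = 1 ⇒ 5 = 6
a ⇒ (a ⇒ b) = 1 ⇒ 6 = 6
a ⇔ a = 1 ⇔ 1 = 6
b ⇒ (a ⇔ a) = 5 ⇒ 6 = 6
(a ⇒ (a ⇒ b)) ⇔ (b ⇒ (a ⇔ a)) = 6 ⇔ 6 = 6
¬((a ⇔ c) ⇔ (c ⇔ a)) ⇔ ((a ⇒ (a ⇒ b)) ⇔ (b ⇒ (a ⇔ a))) = 0 ⇔ 6 = 0
¬((b ⇒ a) ⇒ (b ⇒ b)) ⇒ (¬((a ⇔ c) ⇔ (c ⇔ a)) ⇔ ((a ⇒ (a ⇒ b)) ⇔ (b ⇒ (a ⇔ a)))) = 0 ⇒ 0 = 6
c ⇔ c = 2 ⇔ 2 = 6
c ⇔ b = 2 ⇔ 5 = 3
a ⇔ a = 1 ⇔ 1 = 6
(c ⇔ b) ⇒ (a ⇔ a) = 3 ⇒ 6 = 6
(c ⇔ c) ⇒ ((c ⇔ b) ⇒ (a ⇔ a)) = 6 ⇒ 6 = 6
a ⇔ a = 1 ⇔ 1 = 6
a ⇔ b = 1 ⇔ 5 = 2
(a ⇔ a) ⇔ (a ⇔ b) = 6 ⇔ 2 = 2
((c ⇔ c) ⇒ ((c ⇔ b) ⇒ (a ⇔ a))) ⇔ ((a ⇔ a) ⇔ (a ⇔ b)) = 6 ⇔ 2 = 2
¬(((c ⇔ c) ⇒ ((c ⇔ b) ⇒ (a ⇔ a))) ⇔ ((a ⇔ a) ⇔ (a ⇔ b))) = ¬2 = 4
(¬((b ⇒ a) ⇒ (b ⇒ b)) ⇒ (¬((a ⇔ c) ⇔ (c ⇔ a)) ⇔ ((a ⇒ (a ⇒ b)) ⇔ (b ⇒ (a ⇔ a))))) ⇔ ¬(((c ⇔ c) ⇒ ((c ⇔ b) ⇒ (a ⇔ a))) ⇔ ((a ⇔ a) ⇔ (a ⇔ b))) = 6 ⇔ 4 = 4

4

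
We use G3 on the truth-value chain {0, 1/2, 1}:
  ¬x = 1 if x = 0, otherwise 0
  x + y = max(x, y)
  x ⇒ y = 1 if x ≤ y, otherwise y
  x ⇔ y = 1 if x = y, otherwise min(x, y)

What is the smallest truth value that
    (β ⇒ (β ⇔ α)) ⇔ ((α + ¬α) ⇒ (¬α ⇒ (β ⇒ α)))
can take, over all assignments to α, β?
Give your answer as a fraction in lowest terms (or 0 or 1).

Take α = 1/2, β = 1:
β ⇔ α = 1 ⇔ 1/2 = 1/2
β ⇒ (β ⇔ α) = 1 ⇒ 1/2 = 1/2
¬α = ¬1/2 = 0
α + ¬α = 1/2 + 0 = 1/2
¬α = ¬1/2 = 0
β ⇒ α = 1 ⇒ 1/2 = 1/2
¬α ⇒ (β ⇒ α) = 0 ⇒ 1/2 = 1
(α + ¬α) ⇒ (¬α ⇒ (β ⇒ α)) = 1/2 ⇒ 1 = 1
(β ⇒ (β ⇔ α)) ⇔ ((α + ¬α) ⇒ (¬α ⇒ (β ⇒ α))) = 1/2 ⇔ 1 = 1/2
No assignment yields a value below 1/2, so this is the minimum.

1/2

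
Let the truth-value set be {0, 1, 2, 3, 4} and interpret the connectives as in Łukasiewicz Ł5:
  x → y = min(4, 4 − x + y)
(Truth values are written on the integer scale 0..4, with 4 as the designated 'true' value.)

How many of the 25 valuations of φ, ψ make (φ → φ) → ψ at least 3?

10

value 4: 5 assignments (counts)
value 3: 5 assignments (counts)
value 2: 5 assignments
value 1: 5 assignments
value 0: 5 assignments
So 10 of the 25 assignments meet the threshold.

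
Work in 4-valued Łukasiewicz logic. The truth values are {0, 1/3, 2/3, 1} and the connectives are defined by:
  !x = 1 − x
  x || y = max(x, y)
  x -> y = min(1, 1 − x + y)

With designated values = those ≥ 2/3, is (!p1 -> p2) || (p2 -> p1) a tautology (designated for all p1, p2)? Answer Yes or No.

Yes

p1 = 0, p2 = 0 ↦ 1
p1 = 0, p2 = 1/3 ↦ 2/3
p1 = 0, p2 = 2/3 ↦ 2/3
p1 = 0, p2 = 1 ↦ 1
p1 = 1/3, p2 = 0 ↦ 1
p1 = 1/3, p2 = 1/3 ↦ 1
p1 = 1/3, p2 = 2/3 ↦ 1
p1 = 1/3, p2 = 1 ↦ 1
p1 = 2/3, p2 = 0 ↦ 1
p1 = 2/3, p2 = 1/3 ↦ 1
p1 = 2/3, p2 = 2/3 ↦ 1
p1 = 2/3, p2 = 1 ↦ 1
p1 = 1, p2 = 0 ↦ 1
p1 = 1, p2 = 1/3 ↦ 1
p1 = 1, p2 = 2/3 ↦ 1
p1 = 1, p2 = 1 ↦ 1
Every assignment gives a value ≥ 2/3.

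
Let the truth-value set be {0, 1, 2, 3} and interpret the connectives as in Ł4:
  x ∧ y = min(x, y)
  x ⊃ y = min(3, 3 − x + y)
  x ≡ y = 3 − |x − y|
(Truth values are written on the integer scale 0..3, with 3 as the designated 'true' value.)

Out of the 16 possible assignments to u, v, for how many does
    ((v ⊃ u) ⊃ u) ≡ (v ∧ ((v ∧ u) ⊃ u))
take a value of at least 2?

13

u = 0, v = 0 ↦ 3  ≥
u = 0, v = 1 ↦ 3  ≥
u = 0, v = 2 ↦ 3  ≥
u = 0, v = 3 ↦ 3  ≥
u = 1, v = 0 ↦ 2  ≥
u = 1, v = 1 ↦ 3  ≥
u = 1, v = 2 ↦ 3  ≥
u = 1, v = 3 ↦ 3  ≥
u = 2, v = 0 ↦ 1  <
u = 2, v = 1 ↦ 2  ≥
u = 2, v = 2 ↦ 3  ≥
u = 2, v = 3 ↦ 3  ≥
u = 3, v = 0 ↦ 0  <
u = 3, v = 1 ↦ 1  <
u = 3, v = 2 ↦ 2  ≥
u = 3, v = 3 ↦ 3  ≥
So 13 of the 16 assignments meet the threshold.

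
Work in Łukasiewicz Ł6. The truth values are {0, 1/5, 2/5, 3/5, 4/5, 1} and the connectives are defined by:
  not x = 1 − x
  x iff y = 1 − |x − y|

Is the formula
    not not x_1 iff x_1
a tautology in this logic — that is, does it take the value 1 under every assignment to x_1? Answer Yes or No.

Yes

x_1 = 0 ↦ 1
x_1 = 1/5 ↦ 1
x_1 = 2/5 ↦ 1
x_1 = 3/5 ↦ 1
x_1 = 4/5 ↦ 1
x_1 = 1 ↦ 1
Every assignment gives a value ≥ 1.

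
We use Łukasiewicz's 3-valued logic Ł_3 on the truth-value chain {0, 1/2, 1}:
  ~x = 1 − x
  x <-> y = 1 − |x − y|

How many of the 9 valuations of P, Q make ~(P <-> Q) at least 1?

2

P = 0, Q = 0 ↦ 0  <
P = 0, Q = 1/2 ↦ 1/2  <
P = 0, Q = 1 ↦ 1  ≥
P = 1/2, Q = 0 ↦ 1/2  <
P = 1/2, Q = 1/2 ↦ 0  <
P = 1/2, Q = 1 ↦ 1/2  <
P = 1, Q = 0 ↦ 1  ≥
P = 1, Q = 1/2 ↦ 1/2  <
P = 1, Q = 1 ↦ 0  <
So 2 of the 9 assignments meet the threshold.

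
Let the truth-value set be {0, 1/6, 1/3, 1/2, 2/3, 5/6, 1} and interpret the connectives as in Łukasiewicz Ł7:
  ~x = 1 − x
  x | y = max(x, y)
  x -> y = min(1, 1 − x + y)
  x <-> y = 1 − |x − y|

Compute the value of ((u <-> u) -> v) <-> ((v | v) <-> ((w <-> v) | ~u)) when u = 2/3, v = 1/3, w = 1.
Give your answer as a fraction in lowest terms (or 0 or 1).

1/3

u <-> u = 2/3 <-> 2/3 = 1
(u <-> u) -> v = 1 -> 1/3 = 1/3
v | v = 1/3 | 1/3 = 1/3
w <-> v = 1 <-> 1/3 = 1/3
~u = ~2/3 = 1/3
(w <-> v) | ~u = 1/3 | 1/3 = 1/3
(v | v) <-> ((w <-> v) | ~u) = 1/3 <-> 1/3 = 1
((u <-> u) -> v) <-> ((v | v) <-> ((w <-> v) | ~u)) = 1/3 <-> 1 = 1/3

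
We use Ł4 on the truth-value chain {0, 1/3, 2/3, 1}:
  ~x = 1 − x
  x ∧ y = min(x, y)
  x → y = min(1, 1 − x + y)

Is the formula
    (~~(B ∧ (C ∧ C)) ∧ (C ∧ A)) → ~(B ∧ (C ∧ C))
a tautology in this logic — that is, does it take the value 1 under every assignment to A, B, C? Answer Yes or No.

No

Counterexample: take A = 1/3, B = 1, C = 1.
C ∧ C = 1 ∧ 1 = 1
B ∧ (C ∧ C) = 1 ∧ 1 = 1
~(B ∧ (C ∧ C)) = ~1 = 0
~~(B ∧ (C ∧ C)) = ~0 = 1
C ∧ A = 1 ∧ 1/3 = 1/3
~~(B ∧ (C ∧ C)) ∧ (C ∧ A) = 1 ∧ 1/3 = 1/3
C ∧ C = 1 ∧ 1 = 1
B ∧ (C ∧ C) = 1 ∧ 1 = 1
~(B ∧ (C ∧ C)) = ~1 = 0
(~~(B ∧ (C ∧ C)) ∧ (C ∧ A)) → ~(B ∧ (C ∧ C)) = 1/3 → 0 = 2/3
This gives 2/3 ≠ 1.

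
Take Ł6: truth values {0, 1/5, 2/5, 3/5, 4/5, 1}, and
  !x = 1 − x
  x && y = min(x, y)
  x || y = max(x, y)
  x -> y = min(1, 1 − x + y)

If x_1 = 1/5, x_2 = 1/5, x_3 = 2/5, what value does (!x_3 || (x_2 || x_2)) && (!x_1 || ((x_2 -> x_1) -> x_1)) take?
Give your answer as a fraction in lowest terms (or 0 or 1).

3/5

!x_3 = !2/5 = 3/5
x_2 || x_2 = 1/5 || 1/5 = 1/5
!x_3 || (x_2 || x_2) = 3/5 || 1/5 = 3/5
!x_1 = !1/5 = 4/5
x_2 -> x_1 = 1/5 -> 1/5 = 1
(x_2 -> x_1) -> x_1 = 1 -> 1/5 = 1/5
!x_1 || ((x_2 -> x_1) -> x_1) = 4/5 || 1/5 = 4/5
(!x_3 || (x_2 || x_2)) && (!x_1 || ((x_2 -> x_1) -> x_1)) = 3/5 && 4/5 = 3/5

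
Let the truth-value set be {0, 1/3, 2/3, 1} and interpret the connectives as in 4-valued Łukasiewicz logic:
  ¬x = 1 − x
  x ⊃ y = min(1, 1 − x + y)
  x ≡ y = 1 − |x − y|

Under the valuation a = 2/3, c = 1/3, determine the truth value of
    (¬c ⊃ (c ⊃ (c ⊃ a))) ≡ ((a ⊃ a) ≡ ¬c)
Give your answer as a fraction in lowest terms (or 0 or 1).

¬c = ¬1/3 = 2/3
c ⊃ a = 1/3 ⊃ 2/3 = 1
c ⊃ (c ⊃ a) = 1/3 ⊃ 1 = 1
¬c ⊃ (c ⊃ (c ⊃ a)) = 2/3 ⊃ 1 = 1
a ⊃ a = 2/3 ⊃ 2/3 = 1
¬c = ¬1/3 = 2/3
(a ⊃ a) ≡ ¬c = 1 ≡ 2/3 = 2/3
(¬c ⊃ (c ⊃ (c ⊃ a))) ≡ ((a ⊃ a) ≡ ¬c) = 1 ≡ 2/3 = 2/3

2/3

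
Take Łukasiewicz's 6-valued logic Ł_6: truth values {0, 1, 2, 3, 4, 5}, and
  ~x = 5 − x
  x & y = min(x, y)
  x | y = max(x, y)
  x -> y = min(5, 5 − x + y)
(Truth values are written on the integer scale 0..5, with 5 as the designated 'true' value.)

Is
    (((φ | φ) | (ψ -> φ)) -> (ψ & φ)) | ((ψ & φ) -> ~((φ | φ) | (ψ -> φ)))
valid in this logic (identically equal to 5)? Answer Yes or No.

Counterexample: take φ = 1, ψ = 1.
φ | φ = 1 | 1 = 1
ψ -> φ = 1 -> 1 = 5
(φ | φ) | (ψ -> φ) = 1 | 5 = 5
ψ & φ = 1 & 1 = 1
((φ | φ) | (ψ -> φ)) -> (ψ & φ) = 5 -> 1 = 1
ψ & φ = 1 & 1 = 1
φ | φ = 1 | 1 = 1
ψ -> φ = 1 -> 1 = 5
(φ | φ) | (ψ -> φ) = 1 | 5 = 5
~((φ | φ) | (ψ -> φ)) = ~5 = 0
(ψ & φ) -> ~((φ | φ) | (ψ -> φ)) = 1 -> 0 = 4
(((φ | φ) | (ψ -> φ)) -> (ψ & φ)) | ((ψ & φ) -> ~((φ | φ) | (ψ -> φ))) = 1 | 4 = 4
This gives 4 ≠ 5.

No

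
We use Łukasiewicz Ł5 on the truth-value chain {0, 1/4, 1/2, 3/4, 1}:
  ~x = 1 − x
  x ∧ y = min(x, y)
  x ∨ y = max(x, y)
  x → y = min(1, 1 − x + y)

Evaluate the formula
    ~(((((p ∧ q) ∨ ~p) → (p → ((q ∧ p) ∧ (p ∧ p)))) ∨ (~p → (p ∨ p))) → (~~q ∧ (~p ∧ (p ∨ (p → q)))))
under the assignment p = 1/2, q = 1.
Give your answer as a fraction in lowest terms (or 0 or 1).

p ∧ q = 1/2 ∧ 1 = 1/2
~p = ~1/2 = 1/2
(p ∧ q) ∨ ~p = 1/2 ∨ 1/2 = 1/2
q ∧ p = 1 ∧ 1/2 = 1/2
p ∧ p = 1/2 ∧ 1/2 = 1/2
(q ∧ p) ∧ (p ∧ p) = 1/2 ∧ 1/2 = 1/2
p → ((q ∧ p) ∧ (p ∧ p)) = 1/2 → 1/2 = 1
((p ∧ q) ∨ ~p) → (p → ((q ∧ p) ∧ (p ∧ p))) = 1/2 → 1 = 1
~p = ~1/2 = 1/2
p ∨ p = 1/2 ∨ 1/2 = 1/2
~p → (p ∨ p) = 1/2 → 1/2 = 1
(((p ∧ q) ∨ ~p) → (p → ((q ∧ p) ∧ (p ∧ p)))) ∨ (~p → (p ∨ p)) = 1 ∨ 1 = 1
~q = ~1 = 0
~~q = ~0 = 1
~p = ~1/2 = 1/2
p → q = 1/2 → 1 = 1
p ∨ (p → q) = 1/2 ∨ 1 = 1
~p ∧ (p ∨ (p → q)) = 1/2 ∧ 1 = 1/2
~~q ∧ (~p ∧ (p ∨ (p → q))) = 1 ∧ 1/2 = 1/2
((((p ∧ q) ∨ ~p) → (p → ((q ∧ p) ∧ (p ∧ p)))) ∨ (~p → (p ∨ p))) → (~~q ∧ (~p ∧ (p ∨ (p → q)))) = 1 → 1/2 = 1/2
~(((((p ∧ q) ∨ ~p) → (p → ((q ∧ p) ∧ (p ∧ p)))) ∨ (~p → (p ∨ p))) → (~~q ∧ (~p ∧ (p ∨ (p → q))))) = ~1/2 = 1/2

1/2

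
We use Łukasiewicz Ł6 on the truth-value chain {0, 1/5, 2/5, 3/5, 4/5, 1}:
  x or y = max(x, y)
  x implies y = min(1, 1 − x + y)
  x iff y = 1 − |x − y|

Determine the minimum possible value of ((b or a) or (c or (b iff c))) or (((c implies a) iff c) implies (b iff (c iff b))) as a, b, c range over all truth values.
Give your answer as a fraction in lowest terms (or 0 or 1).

Take a = 0, b = 0, c = 2/5:
b or a = 0 or 0 = 0
b iff c = 0 iff 2/5 = 3/5
c or (b iff c) = 2/5 or 3/5 = 3/5
(b or a) or (c or (b iff c)) = 0 or 3/5 = 3/5
c implies a = 2/5 implies 0 = 3/5
(c implies a) iff c = 3/5 iff 2/5 = 4/5
c iff b = 2/5 iff 0 = 3/5
b iff (c iff b) = 0 iff 3/5 = 2/5
((c implies a) iff c) implies (b iff (c iff b)) = 4/5 implies 2/5 = 3/5
((b or a) or (c or (b iff c))) or (((c implies a) iff c) implies (b iff (c iff b))) = 3/5 or 3/5 = 3/5
No assignment yields a value below 3/5, so this is the minimum.

3/5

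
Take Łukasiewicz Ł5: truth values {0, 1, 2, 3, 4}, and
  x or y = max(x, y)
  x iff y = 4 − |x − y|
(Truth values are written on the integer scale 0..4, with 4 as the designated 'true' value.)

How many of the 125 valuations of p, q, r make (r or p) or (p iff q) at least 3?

value 4: 61 assignments (counts)
value 3: 43 assignments (counts)
value 2: 15 assignments
value 1: 5 assignments
value 0: 1 assignment
So 104 of the 125 assignments meet the threshold.

104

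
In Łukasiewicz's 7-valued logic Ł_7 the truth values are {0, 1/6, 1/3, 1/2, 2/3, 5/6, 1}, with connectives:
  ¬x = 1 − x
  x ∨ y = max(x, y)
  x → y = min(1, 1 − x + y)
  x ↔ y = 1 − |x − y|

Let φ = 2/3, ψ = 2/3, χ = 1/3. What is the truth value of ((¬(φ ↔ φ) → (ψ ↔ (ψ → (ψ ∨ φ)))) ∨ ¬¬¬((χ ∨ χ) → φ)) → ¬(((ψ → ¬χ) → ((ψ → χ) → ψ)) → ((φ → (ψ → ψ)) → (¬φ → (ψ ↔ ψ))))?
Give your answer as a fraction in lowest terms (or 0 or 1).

0

φ ↔ φ = 2/3 ↔ 2/3 = 1
¬(φ ↔ φ) = ¬1 = 0
ψ ∨ φ = 2/3 ∨ 2/3 = 2/3
ψ → (ψ ∨ φ) = 2/3 → 2/3 = 1
ψ ↔ (ψ → (ψ ∨ φ)) = 2/3 ↔ 1 = 2/3
¬(φ ↔ φ) → (ψ ↔ (ψ → (ψ ∨ φ))) = 0 → 2/3 = 1
χ ∨ χ = 1/3 ∨ 1/3 = 1/3
(χ ∨ χ) → φ = 1/3 → 2/3 = 1
¬((χ ∨ χ) → φ) = ¬1 = 0
¬¬((χ ∨ χ) → φ) = ¬0 = 1
¬¬¬((χ ∨ χ) → φ) = ¬1 = 0
(¬(φ ↔ φ) → (ψ ↔ (ψ → (ψ ∨ φ)))) ∨ ¬¬¬((χ ∨ χ) → φ) = 1 ∨ 0 = 1
¬χ = ¬1/3 = 2/3
ψ → ¬χ = 2/3 → 2/3 = 1
ψ → χ = 2/3 → 1/3 = 2/3
(ψ → χ) → ψ = 2/3 → 2/3 = 1
(ψ → ¬χ) → ((ψ → χ) → ψ) = 1 → 1 = 1
ψ → ψ = 2/3 → 2/3 = 1
φ → (ψ → ψ) = 2/3 → 1 = 1
¬φ = ¬2/3 = 1/3
ψ ↔ ψ = 2/3 ↔ 2/3 = 1
¬φ → (ψ ↔ ψ) = 1/3 → 1 = 1
(φ → (ψ → ψ)) → (¬φ → (ψ ↔ ψ)) = 1 → 1 = 1
((ψ → ¬χ) → ((ψ → χ) → ψ)) → ((φ → (ψ → ψ)) → (¬φ → (ψ ↔ ψ))) = 1 → 1 = 1
¬(((ψ → ¬χ) → ((ψ → χ) → ψ)) → ((φ → (ψ → ψ)) → (¬φ → (ψ ↔ ψ)))) = ¬1 = 0
((¬(φ ↔ φ) → (ψ ↔ (ψ → (ψ ∨ φ)))) ∨ ¬¬¬((χ ∨ χ) → φ)) → ¬(((ψ → ¬χ) → ((ψ → χ) → ψ)) → ((φ → (ψ → ψ)) → (¬φ → (ψ ↔ ψ)))) = 1 → 0 = 0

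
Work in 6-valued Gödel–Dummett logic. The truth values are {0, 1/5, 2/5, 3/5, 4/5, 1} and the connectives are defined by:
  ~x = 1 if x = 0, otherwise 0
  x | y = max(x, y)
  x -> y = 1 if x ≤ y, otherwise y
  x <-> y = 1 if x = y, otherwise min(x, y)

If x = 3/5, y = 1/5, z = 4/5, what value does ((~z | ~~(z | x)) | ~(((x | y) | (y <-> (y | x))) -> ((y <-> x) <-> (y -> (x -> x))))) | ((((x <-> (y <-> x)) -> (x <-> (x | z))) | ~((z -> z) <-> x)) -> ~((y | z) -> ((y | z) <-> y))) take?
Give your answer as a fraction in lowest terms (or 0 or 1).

1

~z = ~4/5 = 0
z | x = 4/5 | 3/5 = 4/5
~(z | x) = ~4/5 = 0
~~(z | x) = ~0 = 1
~z | ~~(z | x) = 0 | 1 = 1
x | y = 3/5 | 1/5 = 3/5
y | x = 1/5 | 3/5 = 3/5
y <-> (y | x) = 1/5 <-> 3/5 = 1/5
(x | y) | (y <-> (y | x)) = 3/5 | 1/5 = 3/5
y <-> x = 1/5 <-> 3/5 = 1/5
x -> x = 3/5 -> 3/5 = 1
y -> (x -> x) = 1/5 -> 1 = 1
(y <-> x) <-> (y -> (x -> x)) = 1/5 <-> 1 = 1/5
((x | y) | (y <-> (y | x))) -> ((y <-> x) <-> (y -> (x -> x))) = 3/5 -> 1/5 = 1/5
~(((x | y) | (y <-> (y | x))) -> ((y <-> x) <-> (y -> (x -> x)))) = ~1/5 = 0
(~z | ~~(z | x)) | ~(((x | y) | (y <-> (y | x))) -> ((y <-> x) <-> (y -> (x -> x)))) = 1 | 0 = 1
y <-> x = 1/5 <-> 3/5 = 1/5
x <-> (y <-> x) = 3/5 <-> 1/5 = 1/5
x | z = 3/5 | 4/5 = 4/5
x <-> (x | z) = 3/5 <-> 4/5 = 3/5
(x <-> (y <-> x)) -> (x <-> (x | z)) = 1/5 -> 3/5 = 1
z -> z = 4/5 -> 4/5 = 1
(z -> z) <-> x = 1 <-> 3/5 = 3/5
~((z -> z) <-> x) = ~3/5 = 0
((x <-> (y <-> x)) -> (x <-> (x | z))) | ~((z -> z) <-> x) = 1 | 0 = 1
y | z = 1/5 | 4/5 = 4/5
y | z = 1/5 | 4/5 = 4/5
(y | z) <-> y = 4/5 <-> 1/5 = 1/5
(y | z) -> ((y | z) <-> y) = 4/5 -> 1/5 = 1/5
~((y | z) -> ((y | z) <-> y)) = ~1/5 = 0
(((x <-> (y <-> x)) -> (x <-> (x | z))) | ~((z -> z) <-> x)) -> ~((y | z) -> ((y | z) <-> y)) = 1 -> 0 = 0
((~z | ~~(z | x)) | ~(((x | y) | (y <-> (y | x))) -> ((y <-> x) <-> (y -> (x -> x))))) | ((((x <-> (y <-> x)) -> (x <-> (x | z))) | ~((z -> z) <-> x)) -> ~((y | z) -> ((y | z) <-> y))) = 1 | 0 = 1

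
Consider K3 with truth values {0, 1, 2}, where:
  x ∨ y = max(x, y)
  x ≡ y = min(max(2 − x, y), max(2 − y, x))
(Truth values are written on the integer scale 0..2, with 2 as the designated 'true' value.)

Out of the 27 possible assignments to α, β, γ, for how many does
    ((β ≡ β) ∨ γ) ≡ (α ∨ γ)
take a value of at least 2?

13

value 2: 13 assignments (counts)
value 1: 12 assignments
value 0: 2 assignments
So 13 of the 27 assignments meet the threshold.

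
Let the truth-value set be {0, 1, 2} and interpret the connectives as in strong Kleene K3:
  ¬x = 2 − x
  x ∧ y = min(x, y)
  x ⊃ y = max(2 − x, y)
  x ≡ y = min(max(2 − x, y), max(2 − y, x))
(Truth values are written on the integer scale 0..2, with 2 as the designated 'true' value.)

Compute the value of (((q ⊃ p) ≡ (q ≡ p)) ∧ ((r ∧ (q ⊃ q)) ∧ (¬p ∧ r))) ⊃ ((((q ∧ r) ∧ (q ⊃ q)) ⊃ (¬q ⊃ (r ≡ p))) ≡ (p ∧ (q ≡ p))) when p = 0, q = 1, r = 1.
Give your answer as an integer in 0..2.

q ⊃ p = 1 ⊃ 0 = 1
q ≡ p = 1 ≡ 0 = 1
(q ⊃ p) ≡ (q ≡ p) = 1 ≡ 1 = 1
q ⊃ q = 1 ⊃ 1 = 1
r ∧ (q ⊃ q) = 1 ∧ 1 = 1
¬p = ¬0 = 2
¬p ∧ r = 2 ∧ 1 = 1
(r ∧ (q ⊃ q)) ∧ (¬p ∧ r) = 1 ∧ 1 = 1
((q ⊃ p) ≡ (q ≡ p)) ∧ ((r ∧ (q ⊃ q)) ∧ (¬p ∧ r)) = 1 ∧ 1 = 1
q ∧ r = 1 ∧ 1 = 1
q ⊃ q = 1 ⊃ 1 = 1
(q ∧ r) ∧ (q ⊃ q) = 1 ∧ 1 = 1
¬q = ¬1 = 1
r ≡ p = 1 ≡ 0 = 1
¬q ⊃ (r ≡ p) = 1 ⊃ 1 = 1
((q ∧ r) ∧ (q ⊃ q)) ⊃ (¬q ⊃ (r ≡ p)) = 1 ⊃ 1 = 1
q ≡ p = 1 ≡ 0 = 1
p ∧ (q ≡ p) = 0 ∧ 1 = 0
(((q ∧ r) ∧ (q ⊃ q)) ⊃ (¬q ⊃ (r ≡ p))) ≡ (p ∧ (q ≡ p)) = 1 ≡ 0 = 1
(((q ⊃ p) ≡ (q ≡ p)) ∧ ((r ∧ (q ⊃ q)) ∧ (¬p ∧ r))) ⊃ ((((q ∧ r) ∧ (q ⊃ q)) ⊃ (¬q ⊃ (r ≡ p))) ≡ (p ∧ (q ≡ p))) = 1 ⊃ 1 = 1

1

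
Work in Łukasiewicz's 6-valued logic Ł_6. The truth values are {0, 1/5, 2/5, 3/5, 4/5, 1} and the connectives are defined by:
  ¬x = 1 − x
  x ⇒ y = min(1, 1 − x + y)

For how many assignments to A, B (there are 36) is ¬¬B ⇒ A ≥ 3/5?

value 1: 21 assignments (counts)
value 4/5: 5 assignments (counts)
value 3/5: 4 assignments (counts)
value 2/5: 3 assignments
value 1/5: 2 assignments
value 0: 1 assignment
So 30 of the 36 assignments meet the threshold.

30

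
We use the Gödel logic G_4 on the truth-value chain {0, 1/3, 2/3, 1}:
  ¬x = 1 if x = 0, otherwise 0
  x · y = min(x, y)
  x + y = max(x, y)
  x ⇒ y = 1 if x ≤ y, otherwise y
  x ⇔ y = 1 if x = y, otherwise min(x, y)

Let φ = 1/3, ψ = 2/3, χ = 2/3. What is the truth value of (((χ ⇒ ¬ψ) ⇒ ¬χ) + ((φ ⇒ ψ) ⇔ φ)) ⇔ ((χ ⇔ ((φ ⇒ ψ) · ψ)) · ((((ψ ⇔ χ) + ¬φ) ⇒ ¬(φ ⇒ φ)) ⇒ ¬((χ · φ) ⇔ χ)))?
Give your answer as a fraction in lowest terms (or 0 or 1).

¬ψ = ¬2/3 = 0
χ ⇒ ¬ψ = 2/3 ⇒ 0 = 0
¬χ = ¬2/3 = 0
(χ ⇒ ¬ψ) ⇒ ¬χ = 0 ⇒ 0 = 1
φ ⇒ ψ = 1/3 ⇒ 2/3 = 1
(φ ⇒ ψ) ⇔ φ = 1 ⇔ 1/3 = 1/3
((χ ⇒ ¬ψ) ⇒ ¬χ) + ((φ ⇒ ψ) ⇔ φ) = 1 + 1/3 = 1
φ ⇒ ψ = 1/3 ⇒ 2/3 = 1
(φ ⇒ ψ) · ψ = 1 · 2/3 = 2/3
χ ⇔ ((φ ⇒ ψ) · ψ) = 2/3 ⇔ 2/3 = 1
ψ ⇔ χ = 2/3 ⇔ 2/3 = 1
¬φ = ¬1/3 = 0
(ψ ⇔ χ) + ¬φ = 1 + 0 = 1
φ ⇒ φ = 1/3 ⇒ 1/3 = 1
¬(φ ⇒ φ) = ¬1 = 0
((ψ ⇔ χ) + ¬φ) ⇒ ¬(φ ⇒ φ) = 1 ⇒ 0 = 0
χ · φ = 2/3 · 1/3 = 1/3
(χ · φ) ⇔ χ = 1/3 ⇔ 2/3 = 1/3
¬((χ · φ) ⇔ χ) = ¬1/3 = 0
(((ψ ⇔ χ) + ¬φ) ⇒ ¬(φ ⇒ φ)) ⇒ ¬((χ · φ) ⇔ χ) = 0 ⇒ 0 = 1
(χ ⇔ ((φ ⇒ ψ) · ψ)) · ((((ψ ⇔ χ) + ¬φ) ⇒ ¬(φ ⇒ φ)) ⇒ ¬((χ · φ) ⇔ χ)) = 1 · 1 = 1
(((χ ⇒ ¬ψ) ⇒ ¬χ) + ((φ ⇒ ψ) ⇔ φ)) ⇔ ((χ ⇔ ((φ ⇒ ψ) · ψ)) · ((((ψ ⇔ χ) + ¬φ) ⇒ ¬(φ ⇒ φ)) ⇒ ¬((χ · φ) ⇔ χ))) = 1 ⇔ 1 = 1

1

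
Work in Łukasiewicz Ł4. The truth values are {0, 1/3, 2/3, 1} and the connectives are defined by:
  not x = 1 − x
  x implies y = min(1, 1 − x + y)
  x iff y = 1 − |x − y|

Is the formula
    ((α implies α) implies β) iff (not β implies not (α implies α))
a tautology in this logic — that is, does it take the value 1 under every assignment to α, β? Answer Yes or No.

α = 0, β = 0 ↦ 1
α = 0, β = 1/3 ↦ 1
α = 0, β = 2/3 ↦ 1
α = 0, β = 1 ↦ 1
α = 1/3, β = 0 ↦ 1
α = 1/3, β = 1/3 ↦ 1
α = 1/3, β = 2/3 ↦ 1
α = 1/3, β = 1 ↦ 1
α = 2/3, β = 0 ↦ 1
α = 2/3, β = 1/3 ↦ 1
α = 2/3, β = 2/3 ↦ 1
α = 2/3, β = 1 ↦ 1
α = 1, β = 0 ↦ 1
α = 1, β = 1/3 ↦ 1
α = 1, β = 2/3 ↦ 1
α = 1, β = 1 ↦ 1
Every assignment gives a value ≥ 1.

Yes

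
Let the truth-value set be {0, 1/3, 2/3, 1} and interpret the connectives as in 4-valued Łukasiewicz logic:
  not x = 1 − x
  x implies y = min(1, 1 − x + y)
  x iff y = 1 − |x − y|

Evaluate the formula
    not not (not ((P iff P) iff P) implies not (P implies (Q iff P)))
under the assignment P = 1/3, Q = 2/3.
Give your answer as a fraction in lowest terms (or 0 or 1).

P iff P = 1/3 iff 1/3 = 1
(P iff P) iff P = 1 iff 1/3 = 1/3
not ((P iff P) iff P) = not 1/3 = 2/3
Q iff P = 2/3 iff 1/3 = 2/3
P implies (Q iff P) = 1/3 implies 2/3 = 1
not (P implies (Q iff P)) = not 1 = 0
not ((P iff P) iff P) implies not (P implies (Q iff P)) = 2/3 implies 0 = 1/3
not (not ((P iff P) iff P) implies not (P implies (Q iff P))) = not 1/3 = 2/3
not not (not ((P iff P) iff P) implies not (P implies (Q iff P))) = not 2/3 = 1/3

1/3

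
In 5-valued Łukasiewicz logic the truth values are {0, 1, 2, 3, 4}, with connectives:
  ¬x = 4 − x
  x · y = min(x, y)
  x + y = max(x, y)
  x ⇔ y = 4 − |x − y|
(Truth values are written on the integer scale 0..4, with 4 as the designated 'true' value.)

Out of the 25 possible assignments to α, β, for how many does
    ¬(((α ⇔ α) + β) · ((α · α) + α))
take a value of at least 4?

5

value 4: 5 assignments (counts)
value 3: 5 assignments
value 2: 5 assignments
value 1: 5 assignments
value 0: 5 assignments
So 5 of the 25 assignments meet the threshold.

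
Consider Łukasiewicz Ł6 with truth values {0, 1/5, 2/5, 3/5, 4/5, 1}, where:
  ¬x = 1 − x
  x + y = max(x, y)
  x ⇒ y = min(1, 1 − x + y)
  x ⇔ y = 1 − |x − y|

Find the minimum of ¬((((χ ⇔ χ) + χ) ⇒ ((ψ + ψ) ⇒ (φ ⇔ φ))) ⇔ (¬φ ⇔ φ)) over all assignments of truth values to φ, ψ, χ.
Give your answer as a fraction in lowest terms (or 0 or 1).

1/5

Take φ = 2/5, ψ = 0, χ = 0:
χ ⇔ χ = 0 ⇔ 0 = 1
(χ ⇔ χ) + χ = 1 + 0 = 1
ψ + ψ = 0 + 0 = 0
φ ⇔ φ = 2/5 ⇔ 2/5 = 1
(ψ + ψ) ⇒ (φ ⇔ φ) = 0 ⇒ 1 = 1
((χ ⇔ χ) + χ) ⇒ ((ψ + ψ) ⇒ (φ ⇔ φ)) = 1 ⇒ 1 = 1
¬φ = ¬2/5 = 3/5
¬φ ⇔ φ = 3/5 ⇔ 2/5 = 4/5
(((χ ⇔ χ) + χ) ⇒ ((ψ + ψ) ⇒ (φ ⇔ φ))) ⇔ (¬φ ⇔ φ) = 1 ⇔ 4/5 = 4/5
¬((((χ ⇔ χ) + χ) ⇒ ((ψ + ψ) ⇒ (φ ⇔ φ))) ⇔ (¬φ ⇔ φ)) = ¬4/5 = 1/5
No assignment yields a value below 1/5, so this is the minimum.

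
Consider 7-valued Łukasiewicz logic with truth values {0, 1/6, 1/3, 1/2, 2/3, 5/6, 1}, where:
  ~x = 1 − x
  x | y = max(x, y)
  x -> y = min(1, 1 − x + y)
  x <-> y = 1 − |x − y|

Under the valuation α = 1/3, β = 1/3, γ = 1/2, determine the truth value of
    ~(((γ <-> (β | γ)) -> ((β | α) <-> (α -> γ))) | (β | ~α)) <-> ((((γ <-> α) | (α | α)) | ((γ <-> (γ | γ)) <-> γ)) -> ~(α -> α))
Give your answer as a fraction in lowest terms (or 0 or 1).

5/6

β | γ = 1/3 | 1/2 = 1/2
γ <-> (β | γ) = 1/2 <-> 1/2 = 1
β | α = 1/3 | 1/3 = 1/3
α -> γ = 1/3 -> 1/2 = 1
(β | α) <-> (α -> γ) = 1/3 <-> 1 = 1/3
(γ <-> (β | γ)) -> ((β | α) <-> (α -> γ)) = 1 -> 1/3 = 1/3
~α = ~1/3 = 2/3
β | ~α = 1/3 | 2/3 = 2/3
((γ <-> (β | γ)) -> ((β | α) <-> (α -> γ))) | (β | ~α) = 1/3 | 2/3 = 2/3
~(((γ <-> (β | γ)) -> ((β | α) <-> (α -> γ))) | (β | ~α)) = ~2/3 = 1/3
γ <-> α = 1/2 <-> 1/3 = 5/6
α | α = 1/3 | 1/3 = 1/3
(γ <-> α) | (α | α) = 5/6 | 1/3 = 5/6
γ | γ = 1/2 | 1/2 = 1/2
γ <-> (γ | γ) = 1/2 <-> 1/2 = 1
(γ <-> (γ | γ)) <-> γ = 1 <-> 1/2 = 1/2
((γ <-> α) | (α | α)) | ((γ <-> (γ | γ)) <-> γ) = 5/6 | 1/2 = 5/6
α -> α = 1/3 -> 1/3 = 1
~(α -> α) = ~1 = 0
(((γ <-> α) | (α | α)) | ((γ <-> (γ | γ)) <-> γ)) -> ~(α -> α) = 5/6 -> 0 = 1/6
~(((γ <-> (β | γ)) -> ((β | α) <-> (α -> γ))) | (β | ~α)) <-> ((((γ <-> α) | (α | α)) | ((γ <-> (γ | γ)) <-> γ)) -> ~(α -> α)) = 1/3 <-> 1/6 = 5/6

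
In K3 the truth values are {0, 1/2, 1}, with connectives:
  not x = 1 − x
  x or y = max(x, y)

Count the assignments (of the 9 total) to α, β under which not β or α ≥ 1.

α = 0, β = 0 ↦ 1  ≥
α = 0, β = 1/2 ↦ 1/2  <
α = 0, β = 1 ↦ 0  <
α = 1/2, β = 0 ↦ 1  ≥
α = 1/2, β = 1/2 ↦ 1/2  <
α = 1/2, β = 1 ↦ 1/2  <
α = 1, β = 0 ↦ 1  ≥
α = 1, β = 1/2 ↦ 1  ≥
α = 1, β = 1 ↦ 1  ≥
So 5 of the 9 assignments meet the threshold.

5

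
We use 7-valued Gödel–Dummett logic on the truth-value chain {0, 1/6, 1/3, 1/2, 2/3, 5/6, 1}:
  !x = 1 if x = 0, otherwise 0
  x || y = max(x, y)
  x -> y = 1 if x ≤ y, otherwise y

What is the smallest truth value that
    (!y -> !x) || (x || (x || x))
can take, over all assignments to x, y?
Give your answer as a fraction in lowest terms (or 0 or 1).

Take x = 1/6, y = 0:
!y = !0 = 1
!x = !1/6 = 0
!y -> !x = 1 -> 0 = 0
x || x = 1/6 || 1/6 = 1/6
x || (x || x) = 1/6 || 1/6 = 1/6
(!y -> !x) || (x || (x || x)) = 0 || 1/6 = 1/6
No assignment yields a value below 1/6, so this is the minimum.

1/6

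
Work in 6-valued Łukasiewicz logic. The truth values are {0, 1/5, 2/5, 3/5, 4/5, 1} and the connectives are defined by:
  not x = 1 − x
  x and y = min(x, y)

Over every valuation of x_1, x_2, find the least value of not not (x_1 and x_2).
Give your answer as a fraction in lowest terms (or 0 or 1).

Take x_1 = 0, x_2 = 0:
x_1 and x_2 = 0 and 0 = 0
not (x_1 and x_2) = not 0 = 1
not not (x_1 and x_2) = not 1 = 0
No assignment yields a value below 0, so this is the minimum.

0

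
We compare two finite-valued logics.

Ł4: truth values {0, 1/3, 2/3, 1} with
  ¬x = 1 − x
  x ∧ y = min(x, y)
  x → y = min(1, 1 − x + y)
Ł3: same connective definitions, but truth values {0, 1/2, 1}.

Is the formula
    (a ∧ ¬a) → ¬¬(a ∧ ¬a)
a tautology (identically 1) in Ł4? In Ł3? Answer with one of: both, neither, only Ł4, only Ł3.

both

In Ł4: every assignment gives 1 — tautology.
In Ł3: every assignment gives 1 — tautology.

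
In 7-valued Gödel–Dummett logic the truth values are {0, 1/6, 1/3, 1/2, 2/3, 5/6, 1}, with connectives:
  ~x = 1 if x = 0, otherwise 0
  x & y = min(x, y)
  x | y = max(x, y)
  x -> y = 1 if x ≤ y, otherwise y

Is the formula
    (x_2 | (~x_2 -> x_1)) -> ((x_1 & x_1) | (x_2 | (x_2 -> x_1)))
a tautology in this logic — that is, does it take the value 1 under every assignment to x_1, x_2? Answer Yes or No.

Counterexample: take x_1 = 0, x_2 = 1/6.
~x_2 = ~1/6 = 0
~x_2 -> x_1 = 0 -> 0 = 1
x_2 | (~x_2 -> x_1) = 1/6 | 1 = 1
x_1 & x_1 = 0 & 0 = 0
x_2 -> x_1 = 1/6 -> 0 = 0
x_2 | (x_2 -> x_1) = 1/6 | 0 = 1/6
(x_1 & x_1) | (x_2 | (x_2 -> x_1)) = 0 | 1/6 = 1/6
(x_2 | (~x_2 -> x_1)) -> ((x_1 & x_1) | (x_2 | (x_2 -> x_1))) = 1 -> 1/6 = 1/6
This gives 1/6 ≠ 1.

No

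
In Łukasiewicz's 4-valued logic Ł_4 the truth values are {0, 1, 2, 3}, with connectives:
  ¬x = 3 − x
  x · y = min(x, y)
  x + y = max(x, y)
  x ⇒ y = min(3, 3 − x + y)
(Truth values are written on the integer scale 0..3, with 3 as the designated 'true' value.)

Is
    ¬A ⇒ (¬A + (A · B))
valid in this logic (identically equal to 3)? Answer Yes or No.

Yes

A = 0, B = 0 ↦ 3
A = 0, B = 1 ↦ 3
A = 0, B = 2 ↦ 3
A = 0, B = 3 ↦ 3
A = 1, B = 0 ↦ 3
A = 1, B = 1 ↦ 3
A = 1, B = 2 ↦ 3
A = 1, B = 3 ↦ 3
A = 2, B = 0 ↦ 3
A = 2, B = 1 ↦ 3
A = 2, B = 2 ↦ 3
A = 2, B = 3 ↦ 3
A = 3, B = 0 ↦ 3
A = 3, B = 1 ↦ 3
A = 3, B = 2 ↦ 3
A = 3, B = 3 ↦ 3
Every assignment gives a value ≥ 3.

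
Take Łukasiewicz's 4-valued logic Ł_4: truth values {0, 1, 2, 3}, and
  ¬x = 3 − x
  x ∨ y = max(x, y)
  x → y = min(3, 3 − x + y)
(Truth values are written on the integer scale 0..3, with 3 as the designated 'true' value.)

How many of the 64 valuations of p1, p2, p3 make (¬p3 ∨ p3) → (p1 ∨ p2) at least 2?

value 3: 38 assignments (counts)
value 2: 16 assignments (counts)
value 1: 8 assignments
value 0: 2 assignments
So 54 of the 64 assignments meet the threshold.

54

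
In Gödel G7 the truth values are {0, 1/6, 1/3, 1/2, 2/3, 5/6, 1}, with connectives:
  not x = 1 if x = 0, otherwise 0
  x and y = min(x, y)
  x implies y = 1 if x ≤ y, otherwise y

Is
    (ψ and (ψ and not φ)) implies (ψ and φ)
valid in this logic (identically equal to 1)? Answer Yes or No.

Counterexample: take φ = 0, ψ = 1/6.
not φ = not 0 = 1
ψ and not φ = 1/6 and 1 = 1/6
ψ and (ψ and not φ) = 1/6 and 1/6 = 1/6
ψ and φ = 1/6 and 0 = 0
(ψ and (ψ and not φ)) implies (ψ and φ) = 1/6 implies 0 = 0
This gives 0 ≠ 1.

No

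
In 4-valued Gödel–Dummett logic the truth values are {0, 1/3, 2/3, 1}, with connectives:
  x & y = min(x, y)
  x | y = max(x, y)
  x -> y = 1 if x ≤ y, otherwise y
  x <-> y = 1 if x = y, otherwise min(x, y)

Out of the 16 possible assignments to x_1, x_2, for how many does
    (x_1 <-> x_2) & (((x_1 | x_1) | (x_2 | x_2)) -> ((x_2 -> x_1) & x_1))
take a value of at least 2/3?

x_1 = 0, x_2 = 0 ↦ 1  ≥
x_1 = 0, x_2 = 1/3 ↦ 0  <
x_1 = 0, x_2 = 2/3 ↦ 0  <
x_1 = 0, x_2 = 1 ↦ 0  <
x_1 = 1/3, x_2 = 0 ↦ 0  <
x_1 = 1/3, x_2 = 1/3 ↦ 1  ≥
x_1 = 1/3, x_2 = 2/3 ↦ 1/3  <
x_1 = 1/3, x_2 = 1 ↦ 1/3  <
x_1 = 2/3, x_2 = 0 ↦ 0  <
x_1 = 2/3, x_2 = 1/3 ↦ 1/3  <
x_1 = 2/3, x_2 = 2/3 ↦ 1  ≥
x_1 = 2/3, x_2 = 1 ↦ 2/3  ≥
x_1 = 1, x_2 = 0 ↦ 0  <
x_1 = 1, x_2 = 1/3 ↦ 1/3  <
x_1 = 1, x_2 = 2/3 ↦ 2/3  ≥
x_1 = 1, x_2 = 1 ↦ 1  ≥
So 6 of the 16 assignments meet the threshold.

6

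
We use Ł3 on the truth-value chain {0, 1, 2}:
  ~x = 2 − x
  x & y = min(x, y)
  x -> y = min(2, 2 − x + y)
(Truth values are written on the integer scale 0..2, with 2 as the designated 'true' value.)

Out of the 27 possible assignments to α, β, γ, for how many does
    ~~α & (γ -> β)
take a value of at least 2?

6

value 2: 6 assignments (counts)
value 1: 10 assignments
value 0: 11 assignments
So 6 of the 27 assignments meet the threshold.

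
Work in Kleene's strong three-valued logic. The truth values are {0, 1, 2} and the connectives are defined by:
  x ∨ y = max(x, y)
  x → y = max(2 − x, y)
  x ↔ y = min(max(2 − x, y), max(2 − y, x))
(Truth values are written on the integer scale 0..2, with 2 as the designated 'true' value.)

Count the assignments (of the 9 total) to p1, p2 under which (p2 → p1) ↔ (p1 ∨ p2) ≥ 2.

p1 = 0, p2 = 0 ↦ 0  <
p1 = 0, p2 = 1 ↦ 1  <
p1 = 0, p2 = 2 ↦ 0  <
p1 = 1, p2 = 0 ↦ 1  <
p1 = 1, p2 = 1 ↦ 1  <
p1 = 1, p2 = 2 ↦ 1  <
p1 = 2, p2 = 0 ↦ 2  ≥
p1 = 2, p2 = 1 ↦ 2  ≥
p1 = 2, p2 = 2 ↦ 2  ≥
So 3 of the 9 assignments meet the threshold.

3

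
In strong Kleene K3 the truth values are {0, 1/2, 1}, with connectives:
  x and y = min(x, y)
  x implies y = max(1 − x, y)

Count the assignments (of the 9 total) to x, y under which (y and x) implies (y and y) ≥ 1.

7

x = 0, y = 0 ↦ 1  ≥
x = 0, y = 1/2 ↦ 1  ≥
x = 0, y = 1 ↦ 1  ≥
x = 1/2, y = 0 ↦ 1  ≥
x = 1/2, y = 1/2 ↦ 1/2  <
x = 1/2, y = 1 ↦ 1  ≥
x = 1, y = 0 ↦ 1  ≥
x = 1, y = 1/2 ↦ 1/2  <
x = 1, y = 1 ↦ 1  ≥
So 7 of the 9 assignments meet the threshold.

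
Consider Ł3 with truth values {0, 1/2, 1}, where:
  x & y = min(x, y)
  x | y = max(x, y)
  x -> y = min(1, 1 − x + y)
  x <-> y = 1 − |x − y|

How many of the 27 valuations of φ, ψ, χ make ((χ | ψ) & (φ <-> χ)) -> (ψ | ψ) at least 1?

21

value 1: 21 assignments (counts)
value 1/2: 5 assignments
value 0: 1 assignment
So 21 of the 27 assignments meet the threshold.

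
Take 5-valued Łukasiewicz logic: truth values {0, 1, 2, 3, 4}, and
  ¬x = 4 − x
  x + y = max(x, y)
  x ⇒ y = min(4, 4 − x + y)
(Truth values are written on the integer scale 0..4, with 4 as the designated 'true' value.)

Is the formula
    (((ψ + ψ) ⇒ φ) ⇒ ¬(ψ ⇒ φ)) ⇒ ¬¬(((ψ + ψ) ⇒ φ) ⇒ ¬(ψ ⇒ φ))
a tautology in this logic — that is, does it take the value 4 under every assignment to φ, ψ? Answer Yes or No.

Yes

At φ = 1, ψ = 3, for instance:
ψ + ψ = 3 + 3 = 3
(ψ + ψ) ⇒ φ = 3 ⇒ 1 = 2
ψ ⇒ φ = 3 ⇒ 1 = 2
¬(ψ ⇒ φ) = ¬2 = 2
((ψ + ψ) ⇒ φ) ⇒ ¬(ψ ⇒ φ) = 2 ⇒ 2 = 4
¬(((ψ + ψ) ⇒ φ) ⇒ ¬(ψ ⇒ φ)) = ¬4 = 0
¬¬(((ψ + ψ) ⇒ φ) ⇒ ¬(ψ ⇒ φ)) = ¬0 = 4
(((ψ + ψ) ⇒ φ) ⇒ ¬(ψ ⇒ φ)) ⇒ ¬¬(((ψ + ψ) ⇒ φ) ⇒ ¬(ψ ⇒ φ)) = 4 ⇒ 4 = 4
and checking the remaining 24 assignments likewise gives ≥ 4 in every case.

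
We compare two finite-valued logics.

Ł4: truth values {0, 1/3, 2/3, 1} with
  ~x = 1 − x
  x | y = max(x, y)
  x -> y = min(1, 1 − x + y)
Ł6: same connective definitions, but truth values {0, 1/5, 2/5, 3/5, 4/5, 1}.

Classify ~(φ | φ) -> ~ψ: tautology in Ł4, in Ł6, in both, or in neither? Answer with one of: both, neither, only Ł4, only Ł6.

In Ł4: at φ = 0, ψ = 1/3 the value is 2/3 — not a tautology.
In Ł6: at φ = 0, ψ = 1/5 the value is 4/5 — not a tautology.

neither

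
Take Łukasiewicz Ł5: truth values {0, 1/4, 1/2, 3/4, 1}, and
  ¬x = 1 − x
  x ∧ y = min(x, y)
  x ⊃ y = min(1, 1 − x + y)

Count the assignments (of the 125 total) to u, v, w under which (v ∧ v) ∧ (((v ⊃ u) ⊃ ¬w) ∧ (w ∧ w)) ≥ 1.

1

value 1: 1 assignment (counts)
value 3/4: 7 assignments
value 1/2: 22 assignments
value 1/4: 40 assignments
value 0: 55 assignments
So 1 of the 125 assignments meets the threshold.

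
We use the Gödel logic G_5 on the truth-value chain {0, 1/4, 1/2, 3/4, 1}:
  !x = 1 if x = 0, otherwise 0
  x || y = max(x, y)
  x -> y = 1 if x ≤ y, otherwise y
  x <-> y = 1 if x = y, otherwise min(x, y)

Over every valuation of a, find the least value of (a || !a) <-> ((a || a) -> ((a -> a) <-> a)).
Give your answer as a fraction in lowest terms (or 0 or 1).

Take a = 1/4:
!a = !1/4 = 0
a || !a = 1/4 || 0 = 1/4
a || a = 1/4 || 1/4 = 1/4
a -> a = 1/4 -> 1/4 = 1
(a -> a) <-> a = 1 <-> 1/4 = 1/4
(a || a) -> ((a -> a) <-> a) = 1/4 -> 1/4 = 1
(a || !a) <-> ((a || a) -> ((a -> a) <-> a)) = 1/4 <-> 1 = 1/4
No assignment yields a value below 1/4, so this is the minimum.

1/4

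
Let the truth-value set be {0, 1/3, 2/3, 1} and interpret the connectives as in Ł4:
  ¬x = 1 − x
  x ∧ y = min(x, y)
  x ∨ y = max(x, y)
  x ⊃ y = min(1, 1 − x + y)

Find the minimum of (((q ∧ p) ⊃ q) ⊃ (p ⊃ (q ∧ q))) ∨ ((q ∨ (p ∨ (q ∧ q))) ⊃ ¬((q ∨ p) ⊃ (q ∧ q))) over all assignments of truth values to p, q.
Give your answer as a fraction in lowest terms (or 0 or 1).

Take p = 2/3, q = 1/3:
q ∧ p = 1/3 ∧ 2/3 = 1/3
(q ∧ p) ⊃ q = 1/3 ⊃ 1/3 = 1
q ∧ q = 1/3 ∧ 1/3 = 1/3
p ⊃ (q ∧ q) = 2/3 ⊃ 1/3 = 2/3
((q ∧ p) ⊃ q) ⊃ (p ⊃ (q ∧ q)) = 1 ⊃ 2/3 = 2/3
q ∧ q = 1/3 ∧ 1/3 = 1/3
p ∨ (q ∧ q) = 2/3 ∨ 1/3 = 2/3
q ∨ (p ∨ (q ∧ q)) = 1/3 ∨ 2/3 = 2/3
q ∨ p = 1/3 ∨ 2/3 = 2/3
q ∧ q = 1/3 ∧ 1/3 = 1/3
(q ∨ p) ⊃ (q ∧ q) = 2/3 ⊃ 1/3 = 2/3
¬((q ∨ p) ⊃ (q ∧ q)) = ¬2/3 = 1/3
(q ∨ (p ∨ (q ∧ q))) ⊃ ¬((q ∨ p) ⊃ (q ∧ q)) = 2/3 ⊃ 1/3 = 2/3
(((q ∧ p) ⊃ q) ⊃ (p ⊃ (q ∧ q))) ∨ ((q ∨ (p ∨ (q ∧ q))) ⊃ ¬((q ∨ p) ⊃ (q ∧ q))) = 2/3 ∨ 2/3 = 2/3
No assignment yields a value below 2/3, so this is the minimum.

2/3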